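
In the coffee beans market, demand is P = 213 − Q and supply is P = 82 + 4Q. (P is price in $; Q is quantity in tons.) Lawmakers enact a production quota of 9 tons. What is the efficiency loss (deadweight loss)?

Competitive equilibrium: 213 − Q = 82 + 4Q → Q* = 26.2, P* = 186.8.
At Q = 9: demand price = 213 − 1·9 = 204; supply price = 82 + 4·9 = 118.
ΔQ = 26.2 − 9 = 17.2; wedge = 204 − 118 = 86.
DWL = ½ × 17.2 × 86 = $739.60.

$739.60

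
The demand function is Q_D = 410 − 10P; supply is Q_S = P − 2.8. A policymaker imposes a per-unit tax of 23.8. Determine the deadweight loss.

257.47

In inverse form: demand P = 41 − 0.1Q, supply P = 2.8 + Q.
Competitive equilibrium: 41 − 0.1Q = 2.8 + Q → Q* = 34.7273, P* = 37.5273.
With the tax, the buyer price exceeds the seller price by 23.8: (41 − 0.1Q) − (2.8 + Q) = 23.8 → Q' = 13.0909.
ΔQ = 34.7273 − 13.0909 = 21.6364; the wedge equals the tax, 23.8.
The triangle = ½ × 21.6364 × 23.8 = 257.47.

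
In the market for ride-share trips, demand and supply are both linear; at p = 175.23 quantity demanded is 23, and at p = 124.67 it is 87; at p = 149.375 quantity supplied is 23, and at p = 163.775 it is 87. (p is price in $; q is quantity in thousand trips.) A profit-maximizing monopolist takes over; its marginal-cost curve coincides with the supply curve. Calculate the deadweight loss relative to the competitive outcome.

Demand slope = (124.67 − 175.23)/(87 − 23) = −0.79, so p = 193.4 − 0.79q.
Supply slope = (163.775 − 149.375)/(87 − 23) = 0.225, so p = 144.2 + 0.225q.
Competitive equilibrium: 193.4 − 0.79q = 144.2 + 0.225q → q* = 48.4729, p* = 155.1064.
Marginal revenue: MR = 193.4 − 1.58q. Set MR = MC: 193.4 − 1.58q = 144.2 + 0.225q → q_m = 27.2576.
Price p_m = 193.4 − 0.79·27.2576 = 171.8665; MC(q_m) = 144.2 + 0.225·27.2576 = 150.333.
Competitive q* = 48.4729, so Δq = 21.2153; wedge = 171.8665 − 150.333 = 21.5335.
Deadweight loss = ½ × 21.2153 × 21.5335 = $228.42 thousand.

$228.42 thousand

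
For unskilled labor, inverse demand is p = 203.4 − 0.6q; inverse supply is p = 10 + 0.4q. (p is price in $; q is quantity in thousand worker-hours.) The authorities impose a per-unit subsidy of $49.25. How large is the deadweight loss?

Competitive equilibrium: 203.4 − 0.6q = 10 + 0.4q → q* = 193.4, p* = 87.36.
The subsidy lowers effective supply by 49.25: p = 0.4q − 39.25.
New quantity: 203.4 − 0.6q = 0.4q − 39.25 → q' = 242.65.
Overproduction Δq = 242.65 − 193.4 = 49.25; wedge = subsidy = 49.25.
Welfare loss = ½ × 49.25 × 49.25 = $1212.78 thousand.

$1212.78 thousand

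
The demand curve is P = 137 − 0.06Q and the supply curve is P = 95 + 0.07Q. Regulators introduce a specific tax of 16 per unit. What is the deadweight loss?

Competitive equilibrium: 137 − 0.06Q = 95 + 0.07Q → Q* = 323.0769, P* = 117.6154.
With the tax, the buyer price exceeds the seller price by 16: (137 − 0.06Q) − (95 + 0.07Q) = 16 → Q' = 200.
ΔQ = 323.0769 − 200 = 123.0769; the wedge equals the tax, 16.
Welfare loss = ½ × 123.0769 × 16 = 984.62.

984.62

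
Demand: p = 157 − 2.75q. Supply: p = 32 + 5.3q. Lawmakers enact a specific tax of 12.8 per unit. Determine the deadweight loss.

10.18

Competitive equilibrium: 157 − 2.75q = 32 + 5.3q → q* = 15.528, p* = 114.2981.
With the tax, the buyer price exceeds the seller price by 12.8: (157 − 2.75q) − (32 + 5.3q) = 12.8 → q' = 13.9379.
Δq = 15.528 − 13.9379 = 1.5901; the wedge equals the tax, 12.8.
The triangle = ½ × 1.5901 × 12.8 = 10.18.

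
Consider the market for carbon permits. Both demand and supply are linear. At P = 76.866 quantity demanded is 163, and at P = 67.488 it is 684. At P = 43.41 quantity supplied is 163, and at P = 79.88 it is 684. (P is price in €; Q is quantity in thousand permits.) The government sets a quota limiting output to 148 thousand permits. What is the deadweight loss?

€6871.42 thousand

Demand slope = (67.488 − 76.866)/(684 − 163) = −0.018, so P = 79.8 − 0.018Q.
Supply slope = (79.88 − 43.41)/(684 − 163) = 0.07, so P = 32 + 0.07Q.
Competitive equilibrium: 79.8 − 0.018Q = 32 + 0.07Q → Q* = 543.1818, P* = 70.0227.
At Q = 148: demand price = 79.8 − 0.018·148 = 77.136; supply price = 32 + 0.07·148 = 42.36.
ΔQ = 543.1818 − 148 = 395.1818; wedge = 77.136 − 42.36 = 34.776.
DWL = ½ × 395.1818 × 34.776 = €6871.42 thousand.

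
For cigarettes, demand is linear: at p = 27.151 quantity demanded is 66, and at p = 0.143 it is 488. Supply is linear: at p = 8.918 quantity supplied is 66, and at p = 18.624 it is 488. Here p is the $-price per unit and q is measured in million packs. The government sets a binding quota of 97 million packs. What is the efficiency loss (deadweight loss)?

$1387.17 million

Demand slope = (0.143 − 27.151)/(488 − 66) = −0.064, so p = 31.375 − 0.064q.
Supply slope = (18.624 − 8.918)/(488 − 66) = 0.023, so p = 7.4 + 0.023q.
Competitive equilibrium: 31.375 − 0.064q = 7.4 + 0.023q → q* = 275.5747, p* = 13.7382.
At q = 97: demand price = 31.375 − 0.064·97 = 25.167; supply price = 7.4 + 0.023·97 = 9.631.
Δq = 275.5747 − 97 = 178.5747; wedge = 25.167 − 9.631 = 15.536.
Welfare loss = ½ × 178.5747 × 15.536 = $1387.17 million.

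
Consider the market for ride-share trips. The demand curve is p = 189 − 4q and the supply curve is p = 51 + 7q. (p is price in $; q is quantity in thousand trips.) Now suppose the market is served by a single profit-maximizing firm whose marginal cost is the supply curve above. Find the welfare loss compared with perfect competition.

Competitive equilibrium: 189 − 4q = 51 + 7q → q* = 12.5455, p* = 138.8182.
Marginal revenue: MR = 189 − 8q. Set MR = MC: 189 − 8q = 51 + 7q → q_m = 9.2.
Price p_m = 189 − 4·9.2 = 152.2; MC(q_m) = 51 + 7·9.2 = 115.4.
Competitive q* = 12.5455, so Δq = 3.3455; wedge = 152.2 − 115.4 = 36.8.
The triangle = ½ × 3.3455 × 36.8 = $61.56 thousand.

$61.56 thousand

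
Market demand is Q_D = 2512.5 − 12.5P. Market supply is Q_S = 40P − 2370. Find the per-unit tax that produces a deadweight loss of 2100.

In inverse form: demand P = 201 − 0.08Q, supply P = 59.25 + 0.025Q.
Competitive equilibrium: 201 − 0.08Q = 59.25 + 0.025Q → Q* = 1350, P* = 93.
A tax t gives ΔQ = t/0.105 and wedge t, so DWL = t²/0.21.
t²/0.21 = 2100 → t² = 441 → t = 21.

21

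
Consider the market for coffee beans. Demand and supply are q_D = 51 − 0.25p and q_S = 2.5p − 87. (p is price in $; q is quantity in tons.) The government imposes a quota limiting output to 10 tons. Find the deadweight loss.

$1781.25

In inverse form: demand p = 204 − 4q, supply p = 34.8 + 0.4q.
Competitive equilibrium: 204 − 4q = 34.8 + 0.4q → q* = 38.4545, p* = 50.1818.
At q = 10: demand price = 204 − 4·10 = 164; supply price = 34.8 + 0.4·10 = 38.8.
Δq = 38.4545 − 10 = 28.4545; wedge = 164 − 38.8 = 125.2.
Deadweight loss = ½ × 28.4545 × 125.2 = $1781.25.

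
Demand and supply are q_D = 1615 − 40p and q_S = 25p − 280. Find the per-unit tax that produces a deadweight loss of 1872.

15.6

In inverse form: demand p = 40.375 − 0.025q, supply p = 11.2 + 0.04q.
Competitive equilibrium: 40.375 − 0.025q = 11.2 + 0.04q → q* = 448.8462, p* = 29.1538.
A tax t gives Δq = t/0.065 and wedge t, so DWL = t²/0.13.
t²/0.13 = 1872 → t² = 243.36 → t = 15.6.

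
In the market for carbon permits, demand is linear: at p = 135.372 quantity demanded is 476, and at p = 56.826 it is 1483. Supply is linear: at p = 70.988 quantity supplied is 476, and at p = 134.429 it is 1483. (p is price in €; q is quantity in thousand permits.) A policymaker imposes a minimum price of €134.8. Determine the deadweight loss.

Demand slope = (56.826 − 135.372)/(1483 − 476) = −0.078, so p = 172.5 − 0.078q.
Supply slope = (134.429 − 70.988)/(1483 − 476) = 0.063, so p = 41 + 0.063q.
Competitive equilibrium: 172.5 − 0.078q = 41 + 0.063q → q* = 932.6241, p* = 99.7553.
At the floor p = 134.8, quantity demanded = (172.5 − 134.8)/0.078 = 483.3333.
Sellers' marginal cost at q' = 483.3333: 41 + 0.063·483.3333 = 71.45.
Δq = 932.6241 − 483.3333 = 449.2908; wedge = 134.8 − 71.45 = 63.35.
Deadweight loss = ½ × 449.2908 × 63.35 = €14231.29 thousand.

€14231.29 thousand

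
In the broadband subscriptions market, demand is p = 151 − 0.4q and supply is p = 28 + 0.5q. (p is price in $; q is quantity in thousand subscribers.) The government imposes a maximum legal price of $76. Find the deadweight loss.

$744.20 thousand

Competitive equilibrium: 151 − 0.4q = 28 + 0.5q → q* = 136.6667, p* = 96.3333.
At the ceiling p = 76, quantity supplied = (76 − 28)/0.5 = 96.
Willingness to pay at q' = 96: 151 − 0.4·96 = 112.6.
Δq = 136.6667 − 96 = 40.6667; wedge = 112.6 − 76 = 36.6.
Welfare loss = ½ × 40.6667 × 36.6 = $744.20 thousand.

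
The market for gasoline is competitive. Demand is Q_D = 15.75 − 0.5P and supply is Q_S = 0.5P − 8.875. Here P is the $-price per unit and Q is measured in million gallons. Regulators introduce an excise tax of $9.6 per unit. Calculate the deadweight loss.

In inverse form: demand P = 31.5 − 2Q, supply P = 17.75 + 2Q.
Competitive equilibrium: 31.5 − 2Q = 17.75 + 2Q → Q* = 3.4375, P* = 24.625.
With the tax, the buyer price exceeds the seller price by 9.6: (31.5 − 2Q) − (17.75 + 2Q) = 9.6 → Q' = 1.0375.
ΔQ = 3.4375 − 1.0375 = 2.4; the wedge equals the tax, 9.6.
The triangle = ½ × 2.4 × 9.6 = $11.52 million.

$11.52 million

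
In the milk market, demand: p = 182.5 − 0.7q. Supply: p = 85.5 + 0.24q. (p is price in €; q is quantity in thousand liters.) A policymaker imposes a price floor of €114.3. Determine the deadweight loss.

€15.61 thousand

Competitive equilibrium: 182.5 − 0.7q = 85.5 + 0.24q → q* = 103.1915, p* = 110.266.
At the floor p = 114.3, quantity demanded = (182.5 − 114.3)/0.7 = 97.4286.
Sellers' marginal cost at q' = 97.4286: 85.5 + 0.24·97.4286 = 108.8829.
Δq = 103.1915 − 97.4286 = 5.7629; wedge = 114.3 − 108.8829 = 5.4171.
Deadweight loss = ½ × 5.7629 × 5.4171 = €15.61 thousand.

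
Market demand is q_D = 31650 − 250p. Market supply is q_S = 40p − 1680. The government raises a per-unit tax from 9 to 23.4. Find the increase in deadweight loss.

In inverse form: demand p = 126.6 − 0.004q, supply p = 42 + 0.025q.
Competitive equilibrium: 126.6 − 0.004q = 42 + 0.025q → q* = 2917.2414, p* = 114.931.
For a per-unit tax t: Δq = t/0.029, so DWL = ½·t·(t/0.029) = t²/0.058.
At t = 9: DWL = 1396.552. At t = 23.4: DWL = 9440.69.
Increase = 9440.69 − 1396.552 = 8044.14.

8044.14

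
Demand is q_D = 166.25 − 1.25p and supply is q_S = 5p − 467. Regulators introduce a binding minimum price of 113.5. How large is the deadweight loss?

In inverse form: demand p = 133 − 0.8q, supply p = 93.4 + 0.2q.
Competitive equilibrium: 133 − 0.8q = 93.4 + 0.2q → q* = 39.6, p* = 101.32.
At the floor p = 113.5, quantity demanded = (133 − 113.5)/0.8 = 24.375.
Sellers' marginal cost at q' = 24.375: 93.4 + 0.2·24.375 = 98.275.
Δq = 39.6 − 24.375 = 15.225; wedge = 113.5 − 98.275 = 15.225.
Deadweight loss = ½ × 15.225 × 15.225 = 115.90.

115.90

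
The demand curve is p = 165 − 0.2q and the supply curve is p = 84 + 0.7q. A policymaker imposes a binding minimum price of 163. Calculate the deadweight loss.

Competitive equilibrium: 165 − 0.2q = 84 + 0.7q → q* = 90, p* = 147.
At the floor p = 163, quantity demanded = (165 − 163)/0.2 = 10.
Sellers' marginal cost at q' = 10: 84 + 0.7·10 = 91.
Δq = 90 − 10 = 80; wedge = 163 − 91 = 72.
DWL = ½ × 80 × 72 = 2880.

2880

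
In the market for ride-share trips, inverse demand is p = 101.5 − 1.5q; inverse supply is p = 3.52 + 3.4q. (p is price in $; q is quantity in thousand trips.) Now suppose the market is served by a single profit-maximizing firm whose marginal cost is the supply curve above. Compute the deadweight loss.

$53.81 thousand

Competitive equilibrium: 101.5 − 1.5q = 3.52 + 3.4q → q* = 19.9959, p* = 71.5061.
Marginal revenue: MR = 101.5 − 3q. Set MR = MC: 101.5 − 3q = 3.52 + 3.4q → q_m = 15.3094.
Price p_m = 101.5 − 1.5·15.3094 = 78.5359; MC(q_m) = 3.52 + 3.4·15.3094 = 55.572.
Competitive q* = 19.9959, so Δq = 4.6865; wedge = 78.5359 − 55.572 = 22.9639.
Welfare loss = ½ × 4.6865 × 22.9639 = $53.81 thousand.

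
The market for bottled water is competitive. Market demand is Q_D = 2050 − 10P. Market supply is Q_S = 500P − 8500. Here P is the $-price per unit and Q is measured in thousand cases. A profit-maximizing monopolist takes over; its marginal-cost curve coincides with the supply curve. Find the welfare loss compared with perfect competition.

In inverse form: demand P = 205 − 0.1Q, supply P = 17 + 0.002Q.
Competitive equilibrium: 205 − 0.1Q = 17 + 0.002Q → Q* = 1843.1373, P* = 20.6863.
Marginal revenue: MR = 205 − 0.2Q. Set MR = MC: 205 − 0.2Q = 17 + 0.002Q → Q_m = 930.6931.
Price P_m = 205 − 0.1·930.6931 = 111.9307; MC(Q_m) = 17 + 0.002·930.6931 = 18.8614.
Competitive Q* = 1843.1373, so ΔQ = 912.4442; wedge = 111.9307 − 18.8614 = 93.0693.
The triangle = ½ × 912.4442 × 93.0693 = $42460.27 thousand.

$42460.27 thousand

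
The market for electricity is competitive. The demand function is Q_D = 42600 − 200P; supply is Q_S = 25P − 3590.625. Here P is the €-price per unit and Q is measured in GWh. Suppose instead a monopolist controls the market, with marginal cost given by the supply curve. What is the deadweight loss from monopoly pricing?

€534.77

In inverse form: demand P = 213 − 0.005Q, supply P = 143.625 + 0.04Q.
Competitive equilibrium: 213 − 0.005Q = 143.625 + 0.04Q → Q* = 1541.6667, P* = 205.2917.
Marginal revenue: MR = 213 − 0.01Q. Set MR = MC: 213 − 0.01Q = 143.625 + 0.04Q → Q_m = 1387.5.
Price P_m = 213 − 0.005·1387.5 = 206.0625; MC(Q_m) = 143.625 + 0.04·1387.5 = 199.125.
Competitive Q* = 1541.6667, so ΔQ = 154.1667; wedge = 206.0625 − 199.125 = 6.9375.
The triangle = ½ × 154.1667 × 6.9375 = €534.77.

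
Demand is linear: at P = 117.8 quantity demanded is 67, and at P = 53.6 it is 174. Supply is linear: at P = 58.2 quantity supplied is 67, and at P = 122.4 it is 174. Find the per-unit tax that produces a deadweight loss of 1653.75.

63

Demand slope = (53.6 − 117.8)/(174 − 67) = −0.6, so P = 158 − 0.6Q.
Supply slope = (122.4 − 58.2)/(174 − 67) = 0.6, so P = 18 + 0.6Q.
Competitive equilibrium: 158 − 0.6Q = 18 + 0.6Q → Q* = 116.6667, P* = 88.
A tax t gives ΔQ = t/1.2 and wedge t, so DWL = t²/2.4.
t²/2.4 = 1653.75 → t² = 3969 → t = 63.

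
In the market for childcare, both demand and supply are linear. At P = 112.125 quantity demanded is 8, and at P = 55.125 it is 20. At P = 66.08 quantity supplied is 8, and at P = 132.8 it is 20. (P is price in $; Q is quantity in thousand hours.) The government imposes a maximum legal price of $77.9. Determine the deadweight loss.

Demand slope = (55.125 − 112.125)/(20 − 8) = −4.75, so P = 150.125 − 4.75Q.
Supply slope = (132.8 − 66.08)/(20 − 8) = 5.56, so P = 21.6 + 5.56Q.
Competitive equilibrium: 150.125 − 4.75Q = 21.6 + 5.56Q → Q* = 12.4661, P* = 90.9113.
At the ceiling P = 77.9, quantity supplied = (77.9 − 21.6)/5.56 = 10.1259.
Willingness to pay at Q' = 10.1259: 150.125 − 4.75·10.1259 = 102.027.
ΔQ = 12.4661 − 10.1259 = 2.3402; wedge = 102.027 − 77.9 = 24.127.
Welfare loss = ½ × 2.3402 × 24.127 = $28.23 thousand.

$28.23 thousand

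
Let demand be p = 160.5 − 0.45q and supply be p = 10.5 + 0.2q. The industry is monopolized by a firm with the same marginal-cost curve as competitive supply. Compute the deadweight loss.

Competitive equilibrium: 160.5 − 0.45q = 10.5 + 0.2q → q* = 230.7692, p* = 56.6538.
Marginal revenue: MR = 160.5 − 0.9q. Set MR = MC: 160.5 − 0.9q = 10.5 + 0.2q → q_m = 136.3636.
Price p_m = 160.5 − 0.45·136.3636 = 99.1364; MC(q_m) = 10.5 + 0.2·136.3636 = 37.7727.
Competitive q* = 230.7692, so Δq = 94.4056; wedge = 99.1364 − 37.7727 = 61.3637.
Deadweight loss = ½ × 94.4056 × 61.3637 = 2896.54.

2896.54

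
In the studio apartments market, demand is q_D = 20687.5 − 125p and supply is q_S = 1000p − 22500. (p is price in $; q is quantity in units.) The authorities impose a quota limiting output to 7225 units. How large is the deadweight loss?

$337783.37

In inverse form: demand p = 165.5 − 0.008q, supply p = 22.5 + 0.001q.
Competitive equilibrium: 165.5 − 0.008q = 22.5 + 0.001q → q* = 15888.8889, p* = 38.3889.
At q = 7225: demand price = 165.5 − 0.008·7225 = 107.7; supply price = 22.5 + 0.001·7225 = 29.725.
Δq = 15888.8889 − 7225 = 8663.8889; wedge = 107.7 − 29.725 = 77.975.
DWL = ½ × 8663.8889 × 77.975 = $337783.37.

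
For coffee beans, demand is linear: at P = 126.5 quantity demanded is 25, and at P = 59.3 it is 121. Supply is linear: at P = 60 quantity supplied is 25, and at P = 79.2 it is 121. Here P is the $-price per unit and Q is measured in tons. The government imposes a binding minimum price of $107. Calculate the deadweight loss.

Demand slope = (59.3 − 126.5)/(121 − 25) = −0.7, so P = 144 − 0.7Q.
Supply slope = (79.2 − 60)/(121 − 25) = 0.2, so P = 55 + 0.2Q.
Competitive equilibrium: 144 − 0.7Q = 55 + 0.2Q → Q* = 98.88889, P* = 74.77778.
At the floor P = 107, quantity demanded = (144 − 107)/0.7 = 52.85714.
Sellers' marginal cost at Q' = 52.85714: 55 + 0.2·52.85714 = 65.57143.
ΔQ = 98.88889 − 52.85714 = 46.03175; wedge = 107 − 65.57143 = 41.42857.
The triangle = ½ × 46.03175 × 41.42857 = $953.51.

$953.51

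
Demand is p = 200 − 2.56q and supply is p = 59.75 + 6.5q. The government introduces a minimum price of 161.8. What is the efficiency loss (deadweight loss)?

1.41

Competitive equilibrium: 200 − 2.56q = 59.75 + 6.5q → q* = 15.4801, p* = 160.3709.
At the floor p = 161.8, quantity demanded = (200 − 161.8)/2.56 = 14.9219.
Sellers' marginal cost at q' = 14.9219: 59.75 + 6.5·14.9219 = 156.7424.
Δq = 15.4801 − 14.9219 = 0.5582; wedge = 161.8 − 156.7424 = 5.0576.
Welfare loss = ½ × 0.5582 × 5.0576 = 1.41.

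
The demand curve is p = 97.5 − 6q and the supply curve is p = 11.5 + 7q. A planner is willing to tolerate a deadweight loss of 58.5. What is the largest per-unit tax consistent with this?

Competitive equilibrium: 97.5 − 6q = 11.5 + 7q → q* = 6.6154, p* = 57.8077.
A tax t gives Δq = t/13 and wedge t, so DWL = t²/26.
t²/26 = 58.5 → t² = 1521 → t = 39.

39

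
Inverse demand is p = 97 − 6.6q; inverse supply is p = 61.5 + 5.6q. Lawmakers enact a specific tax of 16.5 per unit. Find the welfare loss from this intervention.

Competitive equilibrium: 97 − 6.6q = 61.5 + 5.6q → q* = 2.9098, p* = 77.7951.
With the tax, the buyer price exceeds the seller price by 16.5: (97 − 6.6q) − (61.5 + 5.6q) = 16.5 → q' = 1.5574.
Δq = 2.9098 − 1.5574 = 1.3524; the wedge equals the tax, 16.5.
The triangle = ½ × 1.3524 × 16.5 = 11.16.

11.16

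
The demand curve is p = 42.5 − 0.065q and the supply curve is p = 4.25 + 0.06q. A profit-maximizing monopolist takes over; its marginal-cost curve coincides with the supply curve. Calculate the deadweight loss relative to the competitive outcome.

684.92

Competitive equilibrium: 42.5 − 0.065q = 4.25 + 0.06q → q* = 306, p* = 22.61.
Marginal revenue: MR = 42.5 − 0.13q. Set MR = MC: 42.5 − 0.13q = 4.25 + 0.06q → q_m = 201.31579.
Price p_m = 42.5 − 0.065·201.31579 = 29.41447; MC(q_m) = 4.25 + 0.06·201.31579 = 16.32895.
Competitive q* = 306, so Δq = 104.68421; wedge = 29.41447 − 16.32895 = 13.08552.
Welfare loss = ½ × 104.68421 × 13.08552 = 684.92.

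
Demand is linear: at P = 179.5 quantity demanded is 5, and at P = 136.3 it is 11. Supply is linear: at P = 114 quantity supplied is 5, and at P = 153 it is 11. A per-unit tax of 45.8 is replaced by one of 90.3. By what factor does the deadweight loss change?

3.887

Demand slope = (136.3 − 179.5)/(11 − 5) = −7.2, so P = 215.5 − 7.2Q.
Supply slope = (153 − 114)/(11 − 5) = 6.5, so P = 81.5 + 6.5Q.
Competitive equilibrium: 215.5 − 7.2Q = 81.5 + 6.5Q → Q* = 9.781, P* = 145.0766.
For a per-unit tax t: ΔQ = t/13.7, so DWL = ½·t·(t/13.7) = t²/27.4.
At t = 45.8: DWL = 76.556. At t = 90.3: DWL = 297.595.
Ratio = (90.3/45.8)² = 3.887.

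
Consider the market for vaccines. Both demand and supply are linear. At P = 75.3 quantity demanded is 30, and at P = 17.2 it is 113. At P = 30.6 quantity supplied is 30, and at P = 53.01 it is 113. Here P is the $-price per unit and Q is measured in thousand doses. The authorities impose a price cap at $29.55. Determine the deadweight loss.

Demand slope = (17.2 − 75.3)/(113 − 30) = −0.7, so P = 96.3 − 0.7Q.
Supply slope = (53.01 − 30.6)/(113 − 30) = 0.27, so P = 22.5 + 0.27Q.
Competitive equilibrium: 96.3 − 0.7Q = 22.5 + 0.27Q → Q* = 76.0825, P* = 43.0423.
At the ceiling P = 29.55, quantity supplied = (29.55 − 22.5)/0.27 = 26.1111.
Willingness to pay at Q' = 26.1111: 96.3 − 0.7·26.1111 = 78.0222.
ΔQ = 76.0825 − 26.1111 = 49.9714; wedge = 78.0222 − 29.55 = 48.4722.
DWL = ½ × 49.9714 × 48.4722 = $1211.11 thousand.

$1211.11 thousand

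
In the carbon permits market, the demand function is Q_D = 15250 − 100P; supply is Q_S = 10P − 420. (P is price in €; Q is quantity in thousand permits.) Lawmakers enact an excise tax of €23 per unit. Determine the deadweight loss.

In inverse form: demand P = 152.5 − 0.01Q, supply P = 42 + 0.1Q.
Competitive equilibrium: 152.5 − 0.01Q = 42 + 0.1Q → Q* = 1004.5455, P* = 142.4545.
With the tax, the buyer price exceeds the seller price by 23: (152.5 − 0.01Q) − (42 + 0.1Q) = 23 → Q' = 795.4545.
ΔQ = 1004.5455 − 795.4545 = 209.091; the wedge equals the tax, 23.
The triangle = ½ × 209.091 × 23 = €2404.55 thousand.

€2404.55 thousand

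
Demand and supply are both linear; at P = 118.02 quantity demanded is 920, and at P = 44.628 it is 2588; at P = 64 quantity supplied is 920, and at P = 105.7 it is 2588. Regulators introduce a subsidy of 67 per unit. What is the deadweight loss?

Demand slope = (44.628 − 118.02)/(2588 − 920) = −0.044, so P = 158.5 − 0.044Q.
Supply slope = (105.7 − 64)/(2588 − 920) = 0.025, so P = 41 + 0.025Q.
Competitive equilibrium: 158.5 − 0.044Q = 41 + 0.025Q → Q* = 1702.89855, P* = 83.57246.
The subsidy lowers effective supply by 67: P = 0.025Q − 26.
New quantity: 158.5 − 0.044Q = 0.025Q − 26 → Q' = 2673.91304.
Overproduction ΔQ = 2673.91304 − 1702.89855 = 971.01449; wedge = subsidy = 67.
DWL = ½ × 971.01449 × 67 = 32528.99.

32528.99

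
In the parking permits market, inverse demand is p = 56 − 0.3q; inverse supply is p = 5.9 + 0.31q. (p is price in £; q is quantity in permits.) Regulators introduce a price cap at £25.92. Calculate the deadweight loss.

£93.95

Competitive equilibrium: 56 − 0.3q = 5.9 + 0.31q → q* = 82.1311, p* = 31.3607.
At the ceiling p = 25.92, quantity supplied = (25.92 − 5.9)/0.31 = 64.5806.
Willingness to pay at q' = 64.5806: 56 − 0.3·64.5806 = 36.6258.
Δq = 82.1311 − 64.5806 = 17.5505; wedge = 36.6258 − 25.92 = 10.7058.
Deadweight loss = ½ × 17.5505 × 10.7058 = £93.95.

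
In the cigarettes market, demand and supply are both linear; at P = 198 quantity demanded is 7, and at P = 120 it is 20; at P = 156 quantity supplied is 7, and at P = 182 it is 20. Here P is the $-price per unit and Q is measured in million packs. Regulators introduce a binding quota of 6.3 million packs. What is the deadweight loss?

$141.61 million

Demand slope = (120 − 198)/(20 − 7) = −6, so P = 240 − 6Q.
Supply slope = (182 − 156)/(20 − 7) = 2, so P = 142 + 2Q.
Competitive equilibrium: 240 − 6Q = 142 + 2Q → Q* = 12.25, P* = 166.5.
At Q = 6.3: demand price = 240 − 6·6.3 = 202.2; supply price = 142 + 2·6.3 = 154.6.
ΔQ = 12.25 − 6.3 = 5.95; wedge = 202.2 − 154.6 = 47.6.
The triangle = ½ × 5.95 × 47.6 = $141.61 million.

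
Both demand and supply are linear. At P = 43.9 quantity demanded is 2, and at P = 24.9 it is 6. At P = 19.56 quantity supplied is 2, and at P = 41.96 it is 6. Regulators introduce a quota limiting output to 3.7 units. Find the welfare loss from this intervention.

Demand slope = (24.9 − 43.9)/(6 − 2) = −4.75, so P = 53.4 − 4.75Q.
Supply slope = (41.96 − 19.56)/(6 − 2) = 5.6, so P = 8.36 + 5.6Q.
Competitive equilibrium: 53.4 − 4.75Q = 8.36 + 5.6Q → Q* = 4.3517, P* = 32.7295.
At Q = 3.7: demand price = 53.4 − 4.75·3.7 = 35.825; supply price = 8.36 + 5.6·3.7 = 29.08.
ΔQ = 4.3517 − 3.7 = 0.6517; wedge = 35.825 − 29.08 = 6.745.
Deadweight loss = ½ × 0.6517 × 6.745 = 2.20.

2.20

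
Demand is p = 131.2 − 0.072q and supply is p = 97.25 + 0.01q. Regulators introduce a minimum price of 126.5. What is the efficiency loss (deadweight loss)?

Competitive equilibrium: 131.2 − 0.072q = 97.25 + 0.01q → q* = 414.0244, p* = 101.3902.
At the floor p = 126.5, quantity demanded = (131.2 − 126.5)/0.072 = 65.2778.
Sellers' marginal cost at q' = 65.2778: 97.25 + 0.01·65.2778 = 97.9028.
Δq = 414.0244 − 65.2778 = 348.7466; wedge = 126.5 − 97.9028 = 28.5972.
DWL = ½ × 348.7466 × 28.5972 = 4986.59.

4986.59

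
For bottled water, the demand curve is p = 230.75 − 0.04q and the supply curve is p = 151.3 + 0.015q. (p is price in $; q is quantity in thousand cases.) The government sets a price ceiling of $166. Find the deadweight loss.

Competitive equilibrium: 230.75 − 0.04q = 151.3 + 0.015q → q* = 1444.5455, p* = 172.9682.
At the ceiling p = 166, quantity supplied = (166 − 151.3)/0.015 = 980.
Willingness to pay at q' = 980: 230.75 − 0.04·980 = 191.55.
Δq = 1444.5455 − 980 = 464.5455; wedge = 191.55 − 166 = 25.55.
Welfare loss = ½ × 464.5455 × 25.55 = $5934.57 thousand.

$5934.57 thousand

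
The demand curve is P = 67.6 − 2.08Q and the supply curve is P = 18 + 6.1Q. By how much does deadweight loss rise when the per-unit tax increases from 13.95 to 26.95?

32.50

Competitive equilibrium: 67.6 − 2.08Q = 18 + 6.1Q → Q* = 6.0636, P* = 54.9878.
For a per-unit tax t: ΔQ = t/8.18, so DWL = ½·t·(t/8.18) = t²/16.36.
At t = 13.95: DWL = 11.895. At t = 26.95: DWL = 44.395.
Increase = 44.395 − 11.895 = 32.50.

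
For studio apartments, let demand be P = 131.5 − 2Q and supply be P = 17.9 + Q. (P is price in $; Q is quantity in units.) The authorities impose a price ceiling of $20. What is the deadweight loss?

Competitive equilibrium: 131.5 − 2Q = 17.9 + Q → Q* = 37.8667, P* = 55.7667.
At the ceiling P = 20, quantity supplied = (20 − 17.9)/1 = 2.1.
Willingness to pay at Q' = 2.1: 131.5 − 2·2.1 = 127.3.
ΔQ = 37.8667 − 2.1 = 35.7667; wedge = 127.3 − 20 = 107.3.
DWL = ½ × 35.7667 × 107.3 = $1918.88.

$1918.88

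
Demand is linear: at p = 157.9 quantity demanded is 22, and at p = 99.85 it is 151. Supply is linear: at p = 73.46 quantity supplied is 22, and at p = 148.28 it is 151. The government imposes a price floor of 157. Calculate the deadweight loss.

3294.40

Demand slope = (99.85 − 157.9)/(151 − 22) = −0.45, so p = 167.8 − 0.45q.
Supply slope = (148.28 − 73.46)/(151 − 22) = 0.58, so p = 60.7 + 0.58q.
Competitive equilibrium: 167.8 − 0.45q = 60.7 + 0.58q → q* = 103.9806, p* = 121.0087.
At the floor p = 157, quantity demanded = (167.8 − 157)/0.45 = 24.
Sellers' marginal cost at q' = 24: 60.7 + 0.58·24 = 74.62.
Δq = 103.9806 − 24 = 79.9806; wedge = 157 − 74.62 = 82.38.
Deadweight loss = ½ × 79.9806 × 82.38 = 3294.40.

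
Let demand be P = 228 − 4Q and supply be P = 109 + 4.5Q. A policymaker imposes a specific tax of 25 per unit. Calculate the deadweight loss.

Competitive equilibrium: 228 − 4Q = 109 + 4.5Q → Q* = 14, P* = 172.
With the tax, the buyer price exceeds the seller price by 25: (228 − 4Q) − (109 + 4.5Q) = 25 → Q' = 11.05882.
ΔQ = 14 − 11.05882 = 2.94118; the wedge equals the tax, 25.
Welfare loss = ½ × 2.94118 × 25 = 36.76.

36.76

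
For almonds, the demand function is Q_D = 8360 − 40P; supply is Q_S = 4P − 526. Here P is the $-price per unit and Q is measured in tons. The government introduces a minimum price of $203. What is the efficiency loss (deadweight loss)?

$240.45

In inverse form: demand P = 209 − 0.025Q, supply P = 131.5 + 0.25Q.
Competitive equilibrium: 209 − 0.025Q = 131.5 + 0.25Q → Q* = 281.8182, P* = 201.9545.
At the floor P = 203, quantity demanded = (209 − 203)/0.025 = 240.
Sellers' marginal cost at Q' = 240: 131.5 + 0.25·240 = 191.5.
ΔQ = 281.8182 − 240 = 41.8182; wedge = 203 − 191.5 = 11.5.
The triangle = ½ × 41.8182 × 11.5 = $240.45.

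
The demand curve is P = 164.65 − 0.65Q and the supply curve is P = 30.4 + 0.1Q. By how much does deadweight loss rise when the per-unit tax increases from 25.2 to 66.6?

Competitive equilibrium: 164.65 − 0.65Q = 30.4 + 0.1Q → Q* = 179, P* = 48.3.
For a per-unit tax t: ΔQ = t/0.75, so DWL = ½·t·(t/0.75) = t²/1.5.
At t = 25.2: DWL = 423.36. At t = 66.6: DWL = 2957.04.
Increase = 2957.04 − 423.36 = 2533.68.

2533.68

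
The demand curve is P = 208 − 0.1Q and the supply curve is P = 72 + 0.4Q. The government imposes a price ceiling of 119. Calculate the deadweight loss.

Competitive equilibrium: 208 − 0.1Q = 72 + 0.4Q → Q* = 272, P* = 180.8.
At the ceiling P = 119, quantity supplied = (119 − 72)/0.4 = 117.5.
Willingness to pay at Q' = 117.5: 208 − 0.1·117.5 = 196.25.
ΔQ = 272 − 117.5 = 154.5; wedge = 196.25 − 119 = 77.25.
The triangle = ½ × 154.5 × 77.25 = 5967.56.

5967.56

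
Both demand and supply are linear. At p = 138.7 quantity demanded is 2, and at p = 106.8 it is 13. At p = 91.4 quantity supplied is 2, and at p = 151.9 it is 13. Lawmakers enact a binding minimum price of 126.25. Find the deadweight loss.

Demand slope = (106.8 − 138.7)/(13 − 2) = −2.9, so p = 144.5 − 2.9q.
Supply slope = (151.9 − 91.4)/(13 − 2) = 5.5, so p = 80.4 + 5.5q.
Competitive equilibrium: 144.5 − 2.9q = 80.4 + 5.5q → q* = 7.631, p* = 122.3702.
At the floor p = 126.25, quantity demanded = (144.5 − 126.25)/2.9 = 6.2931.
Sellers' marginal cost at q' = 6.2931: 80.4 + 5.5·6.2931 = 115.0121.
Δq = 7.631 − 6.2931 = 1.3379; wedge = 126.25 − 115.0121 = 11.2379.
DWL = ½ × 1.3379 × 11.2379 = 7.52.

7.52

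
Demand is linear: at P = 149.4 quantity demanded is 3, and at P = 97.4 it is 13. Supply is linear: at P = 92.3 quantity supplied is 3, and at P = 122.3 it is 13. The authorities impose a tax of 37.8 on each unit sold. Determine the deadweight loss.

Demand slope = (97.4 − 149.4)/(13 − 3) = −5.2, so P = 165 − 5.2Q.
Supply slope = (122.3 − 92.3)/(13 − 3) = 3, so P = 83.3 + 3Q.
Competitive equilibrium: 165 − 5.2Q = 83.3 + 3Q → Q* = 9.9634, P* = 113.1902.
With the tax, the buyer price exceeds the seller price by 37.8: (165 − 5.2Q) − (83.3 + 3Q) = 37.8 → Q' = 5.3537.
ΔQ = 9.9634 − 5.3537 = 4.6097; the wedge equals the tax, 37.8.
DWL = ½ × 4.6097 × 37.8 = 87.12.

87.12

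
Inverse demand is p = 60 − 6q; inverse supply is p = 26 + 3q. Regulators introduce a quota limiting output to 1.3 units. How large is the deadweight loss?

27.63

Competitive equilibrium: 60 − 6q = 26 + 3q → q* = 3.7778, p* = 37.3333.
At q = 1.3: demand price = 60 − 6·1.3 = 52.2; supply price = 26 + 3·1.3 = 29.9.
Δq = 3.7778 − 1.3 = 2.4778; wedge = 52.2 − 29.9 = 22.3.
DWL = ½ × 2.4778 × 22.3 = 27.63.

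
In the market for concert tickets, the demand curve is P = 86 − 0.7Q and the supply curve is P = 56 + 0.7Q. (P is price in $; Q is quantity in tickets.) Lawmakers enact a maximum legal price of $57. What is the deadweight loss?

$280

Competitive equilibrium: 86 − 0.7Q = 56 + 0.7Q → Q* = 21.4286, P* = 71.
At the ceiling P = 57, quantity supplied = (57 − 56)/0.7 = 1.4286.
Willingness to pay at Q' = 1.4286: 86 − 0.7·1.4286 = 85.
ΔQ = 21.4286 − 1.4286 = 20; wedge = 85 − 57 = 28.
The triangle = ½ × 20 × 28 = $280.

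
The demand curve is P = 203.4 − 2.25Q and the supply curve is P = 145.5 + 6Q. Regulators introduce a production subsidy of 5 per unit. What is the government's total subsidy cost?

Competitive equilibrium: 203.4 − 2.25Q = 145.5 + 6Q → Q* = 7.0182, P* = 187.6091.
The subsidy lowers effective supply by 5: P = 140.5 + 6Q.
New quantity: 203.4 − 2.25Q = 140.5 + 6Q → Q' = 7.6242.
Total subsidy cost = 5 × 7.6242 = 38.12.

38.12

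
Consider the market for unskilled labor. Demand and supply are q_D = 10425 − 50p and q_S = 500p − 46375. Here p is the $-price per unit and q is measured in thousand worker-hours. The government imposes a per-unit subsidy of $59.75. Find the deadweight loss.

In inverse form: demand p = 208.5 − 0.02q, supply p = 92.75 + 0.002q.
Competitive equilibrium: 208.5 − 0.02q = 92.75 + 0.002q → q* = 5261.3636, p* = 103.2727.
The subsidy lowers effective supply by 59.75: p = 33 + 0.002q.
New quantity: 208.5 − 0.02q = 33 + 0.002q → q' = 7977.2727.
Overproduction Δq = 7977.2727 − 5261.3636 = 2715.9091; wedge = subsidy = 59.75.
Deadweight loss = ½ × 2715.9091 × 59.75 = $81137.78 thousand.

$81137.78 thousand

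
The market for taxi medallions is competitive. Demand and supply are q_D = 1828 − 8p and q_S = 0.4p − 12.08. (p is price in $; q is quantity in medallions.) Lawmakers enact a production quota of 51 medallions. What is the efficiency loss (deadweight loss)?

$790.59

In inverse form: demand p = 228.5 − 0.125q, supply p = 30.2 + 2.5q.
Competitive equilibrium: 228.5 − 0.125q = 30.2 + 2.5q → q* = 75.5429, p* = 219.0571.
At q = 51: demand price = 228.5 − 0.125·51 = 222.125; supply price = 30.2 + 2.5·51 = 157.7.
Δq = 75.5429 − 51 = 24.5429; wedge = 222.125 − 157.7 = 64.425.
Welfare loss = ½ × 24.5429 × 64.425 = $790.59.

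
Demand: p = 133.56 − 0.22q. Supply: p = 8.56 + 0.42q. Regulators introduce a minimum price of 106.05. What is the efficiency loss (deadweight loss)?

Competitive equilibrium: 133.56 − 0.22q = 8.56 + 0.42q → q* = 195.3125, p* = 90.5913.
At the floor p = 106.05, quantity demanded = (133.56 − 106.05)/0.22 = 125.0455.
Sellers' marginal cost at q' = 125.0455: 8.56 + 0.42·125.0455 = 61.0791.
Δq = 195.3125 − 125.0455 = 70.267; wedge = 106.05 − 61.0791 = 44.9709.
DWL = ½ × 70.267 × 44.9709 = 1579.99.

1579.99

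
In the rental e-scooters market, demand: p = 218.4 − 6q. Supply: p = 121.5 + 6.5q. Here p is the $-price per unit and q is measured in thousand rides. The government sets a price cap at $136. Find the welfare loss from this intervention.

$190.52 thousand

Competitive equilibrium: 218.4 − 6q = 121.5 + 6.5q → q* = 7.752, p* = 171.888.
At the ceiling p = 136, quantity supplied = (136 − 121.5)/6.5 = 2.2308.
Willingness to pay at q' = 2.2308: 218.4 − 6·2.2308 = 205.0152.
Δq = 7.752 − 2.2308 = 5.5212; wedge = 205.0152 − 136 = 69.0152.
DWL = ½ × 5.5212 × 69.0152 = $190.52 thousand.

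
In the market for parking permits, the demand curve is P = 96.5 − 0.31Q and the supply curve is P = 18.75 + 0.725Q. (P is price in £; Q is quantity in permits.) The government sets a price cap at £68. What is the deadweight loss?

Competitive equilibrium: 96.5 − 0.31Q = 18.75 + 0.725Q → Q* = 75.1208, P* = 73.2126.
At the ceiling P = 68, quantity supplied = (68 − 18.75)/0.725 = 67.931.
Willingness to pay at Q' = 67.931: 96.5 − 0.31·67.931 = 75.4414.
ΔQ = 75.1208 − 67.931 = 7.1898; wedge = 75.4414 − 68 = 7.4414.
The triangle = ½ × 7.1898 × 7.4414 = £26.75.

£26.75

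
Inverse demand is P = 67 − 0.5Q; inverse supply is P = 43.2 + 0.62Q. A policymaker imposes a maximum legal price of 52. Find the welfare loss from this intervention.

Competitive equilibrium: 67 − 0.5Q = 43.2 + 0.62Q → Q* = 21.25, P* = 56.375.
At the ceiling P = 52, quantity supplied = (52 − 43.2)/0.62 = 14.1935.
Willingness to pay at Q' = 14.1935: 67 − 0.5·14.1935 = 59.9033.
ΔQ = 21.25 − 14.1935 = 7.0565; wedge = 59.9033 − 52 = 7.9033.
Deadweight loss = ½ × 7.0565 × 7.9033 = 27.88.

27.88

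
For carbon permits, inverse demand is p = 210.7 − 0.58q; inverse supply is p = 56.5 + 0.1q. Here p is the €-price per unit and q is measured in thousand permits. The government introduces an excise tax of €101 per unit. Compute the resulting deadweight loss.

€7500.74 thousand

Competitive equilibrium: 210.7 − 0.58q = 56.5 + 0.1q → q* = 226.76471, p* = 79.17647.
With the tax, the buyer price exceeds the seller price by 101: (210.7 − 0.58q) − (56.5 + 0.1q) = 101 → q' = 78.23529.
Δq = 226.76471 − 78.23529 = 148.52942; the wedge equals the tax, 101.
DWL = ½ × 148.52942 × 101 = €7500.74 thousand.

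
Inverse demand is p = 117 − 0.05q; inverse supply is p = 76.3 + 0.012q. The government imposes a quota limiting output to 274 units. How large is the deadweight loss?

4534.35

Competitive equilibrium: 117 − 0.05q = 76.3 + 0.012q → q* = 656.4516, p* = 84.1774.
At q = 274: demand price = 117 − 0.05·274 = 103.3; supply price = 76.3 + 0.012·274 = 79.588.
Δq = 656.4516 − 274 = 382.4516; wedge = 103.3 − 79.588 = 23.712.
Deadweight loss = ½ × 382.4516 × 23.712 = 4534.35.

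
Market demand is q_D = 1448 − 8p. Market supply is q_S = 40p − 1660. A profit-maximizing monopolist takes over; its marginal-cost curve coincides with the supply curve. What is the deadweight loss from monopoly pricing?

13402.38

In inverse form: demand p = 181 − 0.125q, supply p = 41.5 + 0.025q.
Competitive equilibrium: 181 − 0.125q = 41.5 + 0.025q → q* = 930, p* = 64.75.
Marginal revenue: MR = 181 − 0.25q. Set MR = MC: 181 − 0.25q = 41.5 + 0.025q → q_m = 507.2727.
Price p_m = 181 − 0.125·507.2727 = 117.5909; MC(q_m) = 41.5 + 0.025·507.2727 = 54.1818.
Competitive q* = 930, so Δq = 422.7273; wedge = 117.5909 − 54.1818 = 63.4091.
The triangle = ½ × 422.7273 × 63.4091 = 13402.38.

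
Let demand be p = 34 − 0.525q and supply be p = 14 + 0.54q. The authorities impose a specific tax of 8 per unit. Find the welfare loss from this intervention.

Competitive equilibrium: 34 − 0.525q = 14 + 0.54q → q* = 18.7793, p* = 24.1408.
With the tax, the buyer price exceeds the seller price by 8: (34 − 0.525q) − (14 + 0.54q) = 8 → q' = 11.2676.
Δq = 18.7793 − 11.2676 = 7.5117; the wedge equals the tax, 8.
DWL = ½ × 7.5117 × 8 = 30.05.

30.05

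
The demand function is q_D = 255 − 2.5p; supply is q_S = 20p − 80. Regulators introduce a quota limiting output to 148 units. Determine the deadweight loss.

In inverse form: demand p = 102 − 0.4q, supply p = 4 + 0.05q.
Competitive equilibrium: 102 − 0.4q = 4 + 0.05q → q* = 217.7778, p* = 14.8889.
At q = 148: demand price = 102 − 0.4·148 = 42.8; supply price = 4 + 0.05·148 = 11.4.
Δq = 217.7778 − 148 = 69.7778; wedge = 42.8 − 11.4 = 31.4.
Welfare loss = ½ × 69.7778 × 31.4 = 1095.51.

1095.51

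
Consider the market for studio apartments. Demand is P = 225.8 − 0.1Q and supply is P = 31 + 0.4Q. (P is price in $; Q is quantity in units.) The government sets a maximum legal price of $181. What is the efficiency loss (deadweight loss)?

Competitive equilibrium: 225.8 − 0.1Q = 31 + 0.4Q → Q* = 389.6, P* = 186.84.
At the ceiling P = 181, quantity supplied = (181 − 31)/0.4 = 375.
Willingness to pay at Q' = 375: 225.8 − 0.1·375 = 188.3.
ΔQ = 389.6 − 375 = 14.6; wedge = 188.3 − 181 = 7.3.
DWL = ½ × 14.6 × 7.3 = $53.29.

$53.29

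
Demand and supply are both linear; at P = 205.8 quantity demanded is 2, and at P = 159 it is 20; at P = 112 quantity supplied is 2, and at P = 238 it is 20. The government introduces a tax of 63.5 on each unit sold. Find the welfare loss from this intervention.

210.01

Demand slope = (159 − 205.8)/(20 − 2) = −2.6, so P = 211 − 2.6Q.
Supply slope = (238 − 112)/(20 − 2) = 7, so P = 98 + 7Q.
Competitive equilibrium: 211 − 2.6Q = 98 + 7Q → Q* = 11.7708, P* = 180.3958.
With the tax, the buyer price exceeds the seller price by 63.5: (211 − 2.6Q) − (98 + 7Q) = 63.5 → Q' = 5.1563.
ΔQ = 11.7708 − 5.1563 = 6.6145; the wedge equals the tax, 63.5.
Deadweight loss = ½ × 6.6145 × 63.5 = 210.01.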